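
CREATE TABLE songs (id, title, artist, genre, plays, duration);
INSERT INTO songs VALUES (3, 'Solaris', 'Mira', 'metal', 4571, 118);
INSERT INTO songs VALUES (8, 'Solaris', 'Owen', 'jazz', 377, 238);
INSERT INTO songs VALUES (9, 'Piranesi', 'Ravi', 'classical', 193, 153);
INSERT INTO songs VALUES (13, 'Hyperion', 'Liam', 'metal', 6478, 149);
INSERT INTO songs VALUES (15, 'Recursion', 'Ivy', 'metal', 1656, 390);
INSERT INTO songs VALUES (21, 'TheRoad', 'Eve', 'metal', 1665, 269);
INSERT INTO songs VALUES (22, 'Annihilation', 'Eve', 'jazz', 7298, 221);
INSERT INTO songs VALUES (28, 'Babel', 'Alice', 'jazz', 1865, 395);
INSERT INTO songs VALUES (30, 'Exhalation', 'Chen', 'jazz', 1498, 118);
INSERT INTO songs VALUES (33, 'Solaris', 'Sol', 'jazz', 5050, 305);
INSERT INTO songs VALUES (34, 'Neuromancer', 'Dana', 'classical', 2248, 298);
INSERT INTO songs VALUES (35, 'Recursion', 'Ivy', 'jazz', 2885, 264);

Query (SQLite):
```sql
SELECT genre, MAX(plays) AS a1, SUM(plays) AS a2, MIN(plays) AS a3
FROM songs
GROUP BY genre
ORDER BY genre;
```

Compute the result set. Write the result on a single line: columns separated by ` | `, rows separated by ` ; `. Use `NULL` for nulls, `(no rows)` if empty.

classical | 2248 | 2441 | 193 ; jazz | 7298 | 18973 | 377 ; metal | 6478 | 14370 | 1656

Group songs by genre.
Per group compute: MAX(plays), SUM(plays), MIN(plays).
  classical: ids {9, 34} → MAX(plays)=2248, SUM(plays)=2441, MIN(plays)=193
  jazz: ids {8, 22, 28, 30, 33, 35} → MAX(plays)=7298, SUM(plays)=18973, MIN(plays)=377
  metal: ids {3, 13, 15, 21} → MAX(plays)=6478, SUM(plays)=14370, MIN(plays)=1656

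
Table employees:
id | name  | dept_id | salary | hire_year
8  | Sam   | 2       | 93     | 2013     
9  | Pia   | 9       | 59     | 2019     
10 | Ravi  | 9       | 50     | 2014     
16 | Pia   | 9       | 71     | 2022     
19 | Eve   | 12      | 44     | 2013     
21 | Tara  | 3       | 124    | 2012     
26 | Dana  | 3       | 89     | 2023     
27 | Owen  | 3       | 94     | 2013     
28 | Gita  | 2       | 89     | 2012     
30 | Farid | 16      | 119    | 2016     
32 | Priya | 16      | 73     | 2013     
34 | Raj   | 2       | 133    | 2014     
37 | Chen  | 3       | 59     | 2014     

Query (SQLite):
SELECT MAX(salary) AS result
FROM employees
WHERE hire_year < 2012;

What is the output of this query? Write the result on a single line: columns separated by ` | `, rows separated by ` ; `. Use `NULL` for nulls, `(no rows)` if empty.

NULL

Rows where hire_year < 2012 → salary values: [].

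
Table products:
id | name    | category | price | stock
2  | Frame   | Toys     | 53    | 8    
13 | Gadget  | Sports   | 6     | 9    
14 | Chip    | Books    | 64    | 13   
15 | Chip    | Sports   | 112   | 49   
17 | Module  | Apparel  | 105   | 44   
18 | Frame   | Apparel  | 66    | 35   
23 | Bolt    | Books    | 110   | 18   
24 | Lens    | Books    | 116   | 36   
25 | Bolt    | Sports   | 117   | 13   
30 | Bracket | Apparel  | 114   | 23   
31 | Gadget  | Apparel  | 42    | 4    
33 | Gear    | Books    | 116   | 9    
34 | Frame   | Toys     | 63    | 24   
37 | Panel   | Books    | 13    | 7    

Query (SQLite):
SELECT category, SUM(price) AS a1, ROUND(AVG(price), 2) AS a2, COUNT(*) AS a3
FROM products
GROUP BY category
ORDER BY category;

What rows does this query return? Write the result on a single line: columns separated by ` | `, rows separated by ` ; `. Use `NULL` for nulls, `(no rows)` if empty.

Apparel | 327 | 81.75 | 4 ; Books | 419 | 83.8 | 5 ; Sports | 235 | 78.33 | 3 ; Toys | 116 | 58 | 2

Group products by category.
Per group compute: SUM(price), ROUND(AVG(price), 2), COUNT(*).
  Apparel: ids {17, 18, 30, 31} → SUM(price)=327, ROUND(AVG(price), 2)=81.75, COUNT(*)=4
  Books: ids {14, 23, 24, 33, 37} → SUM(price)=419, ROUND(AVG(price), 2)=83.8, COUNT(*)=5
  Sports: ids {13, 15, 25} → SUM(price)=235, ROUND(AVG(price), 2)=78.33, COUNT(*)=3
  Toys: ids {2, 34} → SUM(price)=116, ROUND(AVG(price), 2)=58, COUNT(*)=2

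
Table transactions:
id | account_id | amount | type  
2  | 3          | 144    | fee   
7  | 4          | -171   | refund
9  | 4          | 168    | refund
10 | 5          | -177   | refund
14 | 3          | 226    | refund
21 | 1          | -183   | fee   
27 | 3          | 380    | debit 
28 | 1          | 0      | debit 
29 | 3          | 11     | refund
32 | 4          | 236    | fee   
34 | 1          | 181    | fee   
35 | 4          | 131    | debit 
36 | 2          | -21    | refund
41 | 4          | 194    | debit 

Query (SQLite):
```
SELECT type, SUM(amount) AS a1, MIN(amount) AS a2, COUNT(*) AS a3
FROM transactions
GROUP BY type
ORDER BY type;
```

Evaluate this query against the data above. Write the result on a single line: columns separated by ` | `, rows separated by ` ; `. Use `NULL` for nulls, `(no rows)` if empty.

debit | 705 | 0 | 4 ; fee | 378 | -183 | 4 ; refund | 36 | -177 | 6

Group transactions by type.
Per group compute: SUM(amount), MIN(amount), COUNT(*).
  debit: ids {27, 28, 35, 41} → SUM(amount)=705, MIN(amount)=0, COUNT(*)=4
  fee: ids {2, 21, 32, 34} → SUM(amount)=378, MIN(amount)=-183, COUNT(*)=4
  refund: ids {7, 9, 10, 14, 29, 36} → SUM(amount)=36, MIN(amount)=-177, COUNT(*)=6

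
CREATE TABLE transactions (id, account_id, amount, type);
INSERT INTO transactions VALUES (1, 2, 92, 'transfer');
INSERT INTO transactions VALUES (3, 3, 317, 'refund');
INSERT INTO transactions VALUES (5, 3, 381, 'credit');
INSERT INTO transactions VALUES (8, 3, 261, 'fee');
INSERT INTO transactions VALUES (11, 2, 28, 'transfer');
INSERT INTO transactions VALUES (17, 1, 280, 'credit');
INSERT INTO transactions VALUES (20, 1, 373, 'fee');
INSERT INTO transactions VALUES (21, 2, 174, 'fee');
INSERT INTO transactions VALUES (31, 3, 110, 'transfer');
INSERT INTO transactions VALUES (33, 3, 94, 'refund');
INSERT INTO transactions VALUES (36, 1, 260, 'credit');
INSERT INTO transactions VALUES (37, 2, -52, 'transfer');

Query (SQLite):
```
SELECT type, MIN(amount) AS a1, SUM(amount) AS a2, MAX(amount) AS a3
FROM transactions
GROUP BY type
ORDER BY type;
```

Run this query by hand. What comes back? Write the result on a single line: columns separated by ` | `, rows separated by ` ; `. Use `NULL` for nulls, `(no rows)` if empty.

Group transactions by type.
Per group compute: MIN(amount), SUM(amount), MAX(amount).
  credit: ids {5, 17, 36} → MIN(amount)=260, SUM(amount)=921, MAX(amount)=381
  fee: ids {8, 20, 21} → MIN(amount)=174, SUM(amount)=808, MAX(amount)=373
  refund: ids {3, 33} → MIN(amount)=94, SUM(amount)=411, MAX(amount)=317
  transfer: ids {1, 11, 31, 37} → MIN(amount)=-52, SUM(amount)=178, MAX(amount)=110

credit | 260 | 921 | 381 ; fee | 174 | 808 | 373 ; refund | 94 | 411 | 317 ; transfer | -52 | 178 | 110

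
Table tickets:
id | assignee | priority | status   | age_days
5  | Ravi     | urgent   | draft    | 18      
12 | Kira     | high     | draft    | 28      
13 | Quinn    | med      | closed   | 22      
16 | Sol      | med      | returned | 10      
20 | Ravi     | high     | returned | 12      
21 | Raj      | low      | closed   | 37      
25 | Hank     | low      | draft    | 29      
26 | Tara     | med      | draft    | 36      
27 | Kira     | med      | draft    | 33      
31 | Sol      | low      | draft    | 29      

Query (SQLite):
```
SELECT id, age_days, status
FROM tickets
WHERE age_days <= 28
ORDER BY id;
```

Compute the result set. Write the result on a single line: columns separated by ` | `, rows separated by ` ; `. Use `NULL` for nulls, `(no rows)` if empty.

5 | 18 | draft ; 12 | 28 | draft ; 13 | 22 | closed ; 16 | 10 | returned ; 20 | 12 | returned

age_days <= 28: ids {5, 12, 13, 16, 20}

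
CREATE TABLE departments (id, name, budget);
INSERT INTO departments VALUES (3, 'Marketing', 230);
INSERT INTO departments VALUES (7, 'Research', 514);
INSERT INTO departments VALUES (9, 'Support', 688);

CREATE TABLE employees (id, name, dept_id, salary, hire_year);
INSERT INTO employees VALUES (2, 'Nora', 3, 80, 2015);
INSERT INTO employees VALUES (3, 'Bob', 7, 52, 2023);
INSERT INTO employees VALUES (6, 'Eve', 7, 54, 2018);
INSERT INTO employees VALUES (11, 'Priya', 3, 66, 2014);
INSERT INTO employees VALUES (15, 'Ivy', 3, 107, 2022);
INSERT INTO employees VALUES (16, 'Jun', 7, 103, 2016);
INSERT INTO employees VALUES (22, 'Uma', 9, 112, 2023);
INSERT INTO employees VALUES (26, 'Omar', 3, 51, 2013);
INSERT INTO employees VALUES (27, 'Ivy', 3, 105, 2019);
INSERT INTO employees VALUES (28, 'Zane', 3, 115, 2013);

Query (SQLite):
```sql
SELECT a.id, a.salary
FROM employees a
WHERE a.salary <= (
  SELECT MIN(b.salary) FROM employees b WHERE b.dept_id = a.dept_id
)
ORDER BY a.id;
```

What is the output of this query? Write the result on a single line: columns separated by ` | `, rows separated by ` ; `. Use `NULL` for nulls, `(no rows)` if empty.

For each employees row a, compute MIN(salary) over rows sharing a.dept_id.
Keep row a if a.salary <= that per-group MIN.
  dept_id=3: MIN(salary) = 51
  dept_id=7: MIN(salary) = 52
  dept_id=9: MIN(salary) = 112

3 | 52 ; 22 | 112 ; 26 | 51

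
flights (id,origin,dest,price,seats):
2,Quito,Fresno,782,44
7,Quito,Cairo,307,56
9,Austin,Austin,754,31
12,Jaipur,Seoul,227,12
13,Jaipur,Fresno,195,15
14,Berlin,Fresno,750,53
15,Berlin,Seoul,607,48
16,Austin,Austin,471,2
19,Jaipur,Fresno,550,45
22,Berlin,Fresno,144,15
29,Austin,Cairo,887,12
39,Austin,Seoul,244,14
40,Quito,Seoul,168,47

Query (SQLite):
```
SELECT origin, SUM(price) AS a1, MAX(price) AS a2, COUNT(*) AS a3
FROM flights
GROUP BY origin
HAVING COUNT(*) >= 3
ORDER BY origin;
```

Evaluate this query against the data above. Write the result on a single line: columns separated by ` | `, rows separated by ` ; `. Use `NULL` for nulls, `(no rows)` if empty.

Group flights by origin.
Per group compute: SUM(price), MAX(price), COUNT(*).
HAVING: drop groups with fewer than 3 rows.
  Austin: ids {9, 16, 29, 39} → SUM(price)=2356, MAX(price)=887, COUNT(*)=4
  Berlin: ids {14, 15, 22} → SUM(price)=1501, MAX(price)=750, COUNT(*)=3
  Jaipur: ids {12, 13, 19} → SUM(price)=972, MAX(price)=550, COUNT(*)=3
  Quito: ids {2, 7, 40} → SUM(price)=1257, MAX(price)=782, COUNT(*)=3

Austin | 2356 | 887 | 4 ; Berlin | 1501 | 750 | 3 ; Jaipur | 972 | 550 | 3 ; Quito | 1257 | 782 | 3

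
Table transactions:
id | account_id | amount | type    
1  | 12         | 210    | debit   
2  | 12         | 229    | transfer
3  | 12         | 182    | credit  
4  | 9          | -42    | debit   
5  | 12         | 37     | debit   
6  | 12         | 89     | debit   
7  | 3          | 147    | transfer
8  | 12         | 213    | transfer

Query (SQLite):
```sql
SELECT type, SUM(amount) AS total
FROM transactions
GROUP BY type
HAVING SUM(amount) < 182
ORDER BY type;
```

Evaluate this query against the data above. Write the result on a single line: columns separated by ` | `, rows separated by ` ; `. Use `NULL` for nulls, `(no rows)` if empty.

(no rows)

Partition transactions by type; compute SUM(amount) within each group.
HAVING: keep groups where SUM(amount) < 182.
  credit: ids {3} → SUM(amount)=182
  debit: ids {1, 4, 5, 6} → SUM(amount)=294
  transfer: ids {2, 7, 8} → SUM(amount)=589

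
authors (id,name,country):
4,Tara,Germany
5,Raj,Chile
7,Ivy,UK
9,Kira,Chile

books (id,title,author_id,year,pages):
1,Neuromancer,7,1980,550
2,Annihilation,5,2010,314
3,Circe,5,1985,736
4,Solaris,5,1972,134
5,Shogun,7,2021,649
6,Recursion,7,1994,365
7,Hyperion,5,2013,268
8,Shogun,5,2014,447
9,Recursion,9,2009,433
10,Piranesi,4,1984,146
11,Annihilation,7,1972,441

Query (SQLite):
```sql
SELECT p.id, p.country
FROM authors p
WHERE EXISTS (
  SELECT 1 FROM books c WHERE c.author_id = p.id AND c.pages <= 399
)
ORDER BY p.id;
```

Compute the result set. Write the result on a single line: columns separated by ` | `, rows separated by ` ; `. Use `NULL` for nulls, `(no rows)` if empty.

4 | Germany ; 5 | Chile ; 7 | UK

For each authors row, check whether any books with matching author_id has pages <= 399.
Keep rows where that is true.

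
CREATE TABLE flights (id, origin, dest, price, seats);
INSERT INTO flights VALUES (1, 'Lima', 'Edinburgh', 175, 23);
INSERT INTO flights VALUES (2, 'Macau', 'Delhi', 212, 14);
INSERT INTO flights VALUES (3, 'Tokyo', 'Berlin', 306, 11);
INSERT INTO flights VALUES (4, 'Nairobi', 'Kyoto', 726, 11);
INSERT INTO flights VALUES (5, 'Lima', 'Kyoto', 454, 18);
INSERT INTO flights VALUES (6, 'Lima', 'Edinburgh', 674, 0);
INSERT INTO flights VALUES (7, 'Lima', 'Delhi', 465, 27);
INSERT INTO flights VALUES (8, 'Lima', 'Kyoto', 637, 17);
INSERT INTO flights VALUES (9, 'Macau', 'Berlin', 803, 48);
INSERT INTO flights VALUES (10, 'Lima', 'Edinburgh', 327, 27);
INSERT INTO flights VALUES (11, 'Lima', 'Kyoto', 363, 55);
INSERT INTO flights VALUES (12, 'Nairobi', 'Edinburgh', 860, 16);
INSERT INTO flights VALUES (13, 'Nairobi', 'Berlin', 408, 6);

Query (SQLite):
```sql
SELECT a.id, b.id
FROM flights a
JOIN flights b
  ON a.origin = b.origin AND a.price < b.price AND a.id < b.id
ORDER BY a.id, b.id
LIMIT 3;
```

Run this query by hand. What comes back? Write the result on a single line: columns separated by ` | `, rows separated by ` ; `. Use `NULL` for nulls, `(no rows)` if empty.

Pairs (a,b) with same origin, a.price < b.price, a.id < b.id.
origin groups: Lima:{1,5,6,7,8,10,11} Macau:{2,9} Nairobi:{4,12,13} Tokyo:{3}
Ordered by (a.id, b.id); first 3.

1 | 5 ; 1 | 6 ; 1 | 7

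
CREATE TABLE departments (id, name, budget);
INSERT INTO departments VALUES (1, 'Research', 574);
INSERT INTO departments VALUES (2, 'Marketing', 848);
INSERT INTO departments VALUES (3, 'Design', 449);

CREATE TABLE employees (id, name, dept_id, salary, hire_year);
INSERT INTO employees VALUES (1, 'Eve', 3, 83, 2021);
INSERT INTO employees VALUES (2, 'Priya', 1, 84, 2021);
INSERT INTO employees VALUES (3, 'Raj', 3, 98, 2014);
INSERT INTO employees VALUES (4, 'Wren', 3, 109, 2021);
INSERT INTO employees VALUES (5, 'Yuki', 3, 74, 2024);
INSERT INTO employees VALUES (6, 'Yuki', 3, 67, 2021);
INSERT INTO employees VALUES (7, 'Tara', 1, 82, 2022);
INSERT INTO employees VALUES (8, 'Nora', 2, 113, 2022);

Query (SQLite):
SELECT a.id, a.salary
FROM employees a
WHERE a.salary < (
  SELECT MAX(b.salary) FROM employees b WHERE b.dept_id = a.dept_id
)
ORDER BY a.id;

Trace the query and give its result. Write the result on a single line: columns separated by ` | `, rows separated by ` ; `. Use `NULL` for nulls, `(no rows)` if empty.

1 | 83 ; 3 | 98 ; 5 | 74 ; 6 | 67 ; 7 | 82

For each employees row a, compute MAX(salary) over rows sharing a.dept_id.
Keep row a if a.salary < that per-group MAX.
  dept_id=1: MAX(salary) = 84
  dept_id=2: MAX(salary) = 113
  dept_id=3: MAX(salary) = 109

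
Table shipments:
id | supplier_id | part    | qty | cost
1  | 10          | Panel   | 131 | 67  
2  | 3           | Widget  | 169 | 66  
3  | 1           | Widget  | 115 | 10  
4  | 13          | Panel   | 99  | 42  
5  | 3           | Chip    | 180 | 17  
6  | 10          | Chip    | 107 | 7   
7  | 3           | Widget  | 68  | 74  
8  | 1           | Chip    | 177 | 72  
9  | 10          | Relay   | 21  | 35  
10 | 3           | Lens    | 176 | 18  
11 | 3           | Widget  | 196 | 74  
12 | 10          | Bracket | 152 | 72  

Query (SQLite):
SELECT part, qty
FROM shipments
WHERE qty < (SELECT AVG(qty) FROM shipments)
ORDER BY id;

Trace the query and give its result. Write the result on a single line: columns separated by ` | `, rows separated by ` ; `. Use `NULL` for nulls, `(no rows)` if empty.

Scalar subquery: AVG(qty) over all shipments rows = 132.583333 (≈; comparison uses full precision).
Keep rows where qty < that value.

Panel | 131 ; Widget | 115 ; Panel | 99 ; Chip | 107 ; Widget | 68 ; Relay | 21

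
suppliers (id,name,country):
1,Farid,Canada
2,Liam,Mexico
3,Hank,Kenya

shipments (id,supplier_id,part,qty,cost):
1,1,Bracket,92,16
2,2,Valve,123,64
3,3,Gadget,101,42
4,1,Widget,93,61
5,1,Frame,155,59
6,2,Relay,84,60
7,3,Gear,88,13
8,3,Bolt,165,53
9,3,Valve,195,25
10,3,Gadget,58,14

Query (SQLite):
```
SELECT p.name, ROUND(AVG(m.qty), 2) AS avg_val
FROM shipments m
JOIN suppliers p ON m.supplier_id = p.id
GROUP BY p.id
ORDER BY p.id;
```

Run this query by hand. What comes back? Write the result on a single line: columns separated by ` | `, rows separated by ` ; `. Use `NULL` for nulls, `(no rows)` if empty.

Farid | 113.33 ; Liam | 103.5 ; Hank | 121.4

Join each shipments row to its suppliers via supplier_id.
Group joined rows by suppliers.id; compute ROUND(AVG(m.qty), 2) per group.
  1: ids {1, 4, 5} → ROUND(AVG(m.qty), 2)=113.33
  2: ids {2, 6} → ROUND(AVG(m.qty), 2)=103.5
  3: ids {3, 7, 8, 9, 10} → ROUND(AVG(m.qty), 2)=121.4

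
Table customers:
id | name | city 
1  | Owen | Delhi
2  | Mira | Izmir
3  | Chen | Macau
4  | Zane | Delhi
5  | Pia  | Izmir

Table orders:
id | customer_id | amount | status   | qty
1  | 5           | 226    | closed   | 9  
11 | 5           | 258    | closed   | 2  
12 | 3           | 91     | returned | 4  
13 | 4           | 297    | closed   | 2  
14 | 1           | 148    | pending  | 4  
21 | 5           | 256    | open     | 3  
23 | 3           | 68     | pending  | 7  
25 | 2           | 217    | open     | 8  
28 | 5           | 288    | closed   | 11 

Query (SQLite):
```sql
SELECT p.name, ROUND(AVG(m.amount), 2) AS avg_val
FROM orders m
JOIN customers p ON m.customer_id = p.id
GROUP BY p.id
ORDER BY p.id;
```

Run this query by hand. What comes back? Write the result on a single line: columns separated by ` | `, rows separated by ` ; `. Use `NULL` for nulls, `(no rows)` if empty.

Owen | 148 ; Mira | 217 ; Chen | 79.5 ; Zane | 297 ; Pia | 257

Join each orders row to its customers via customer_id.
Group joined rows by customers.id; compute ROUND(AVG(m.amount), 2) per group.
  1: ids {14} → ROUND(AVG(m.amount), 2)=148
  2: ids {25} → ROUND(AVG(m.amount), 2)=217
  3: ids {12, 23} → ROUND(AVG(m.amount), 2)=79.5
  4: ids {13} → ROUND(AVG(m.amount), 2)=297
  5: ids {1, 11, 21, 28} → ROUND(AVG(m.amount), 2)=257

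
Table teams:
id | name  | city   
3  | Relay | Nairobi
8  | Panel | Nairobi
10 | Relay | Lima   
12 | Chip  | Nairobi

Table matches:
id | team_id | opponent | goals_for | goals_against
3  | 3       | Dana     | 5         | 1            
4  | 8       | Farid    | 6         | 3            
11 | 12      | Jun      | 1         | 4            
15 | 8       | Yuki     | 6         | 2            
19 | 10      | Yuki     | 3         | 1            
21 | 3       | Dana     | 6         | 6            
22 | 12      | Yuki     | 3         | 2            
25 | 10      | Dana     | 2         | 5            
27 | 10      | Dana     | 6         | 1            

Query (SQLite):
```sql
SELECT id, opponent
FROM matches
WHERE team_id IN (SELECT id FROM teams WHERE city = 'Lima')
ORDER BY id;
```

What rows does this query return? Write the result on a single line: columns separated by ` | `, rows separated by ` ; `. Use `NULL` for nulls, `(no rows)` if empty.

19 | Yuki ; 25 | Dana ; 27 | Dana

Inner query: teams.id where city = 'Lima'.
Outer: keep matches rows whose team_id is in that set.
Inner query → {10}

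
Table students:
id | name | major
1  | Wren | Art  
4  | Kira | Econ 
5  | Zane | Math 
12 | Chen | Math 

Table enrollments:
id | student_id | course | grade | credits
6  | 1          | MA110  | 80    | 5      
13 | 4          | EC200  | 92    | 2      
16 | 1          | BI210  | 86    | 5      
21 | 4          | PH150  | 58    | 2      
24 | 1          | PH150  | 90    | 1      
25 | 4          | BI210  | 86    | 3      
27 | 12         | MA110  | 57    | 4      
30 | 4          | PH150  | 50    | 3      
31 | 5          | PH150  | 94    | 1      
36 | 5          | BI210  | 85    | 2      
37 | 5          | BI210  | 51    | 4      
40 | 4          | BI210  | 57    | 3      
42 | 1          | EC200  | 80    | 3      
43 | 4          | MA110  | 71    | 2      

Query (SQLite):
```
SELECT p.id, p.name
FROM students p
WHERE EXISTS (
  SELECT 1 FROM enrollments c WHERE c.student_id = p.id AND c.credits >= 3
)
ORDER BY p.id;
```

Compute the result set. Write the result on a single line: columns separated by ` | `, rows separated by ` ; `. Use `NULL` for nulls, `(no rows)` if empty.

1 | Wren ; 4 | Kira ; 5 | Zane ; 12 | Chen

For each students row, check whether any enrollments with matching student_id has credits >= 3.
Keep rows where that is true.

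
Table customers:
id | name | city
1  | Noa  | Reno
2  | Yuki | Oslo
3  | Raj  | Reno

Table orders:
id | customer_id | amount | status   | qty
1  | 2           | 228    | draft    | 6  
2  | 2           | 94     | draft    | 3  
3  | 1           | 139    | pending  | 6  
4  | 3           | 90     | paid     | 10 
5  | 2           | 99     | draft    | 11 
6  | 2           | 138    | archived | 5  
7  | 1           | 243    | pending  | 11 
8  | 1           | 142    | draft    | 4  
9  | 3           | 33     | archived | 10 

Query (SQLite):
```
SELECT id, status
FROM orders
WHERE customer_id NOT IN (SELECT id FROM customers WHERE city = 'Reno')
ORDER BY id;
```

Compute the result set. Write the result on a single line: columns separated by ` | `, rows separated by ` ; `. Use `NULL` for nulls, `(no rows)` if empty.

1 | draft ; 2 | draft ; 5 | draft ; 6 | archived

Inner query: customers.id where city = 'Reno'.
Outer: keep orders rows whose customer_id is not in that set.
Inner query → {1, 3}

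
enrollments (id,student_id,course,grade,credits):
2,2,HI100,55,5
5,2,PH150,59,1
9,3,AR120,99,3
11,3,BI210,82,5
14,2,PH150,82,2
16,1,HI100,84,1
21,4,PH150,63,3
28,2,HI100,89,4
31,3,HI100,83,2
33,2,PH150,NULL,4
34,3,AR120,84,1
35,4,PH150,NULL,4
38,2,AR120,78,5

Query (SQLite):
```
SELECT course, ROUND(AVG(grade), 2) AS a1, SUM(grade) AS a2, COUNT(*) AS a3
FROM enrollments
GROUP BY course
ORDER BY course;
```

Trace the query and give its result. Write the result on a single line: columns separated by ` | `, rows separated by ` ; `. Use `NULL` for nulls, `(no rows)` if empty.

AR120 | 87 | 261 | 3 ; BI210 | 82 | 82 | 1 ; HI100 | 77.75 | 311 | 4 ; PH150 | 68 | 204 | 5

Group enrollments by course.
Per group compute: ROUND(AVG(grade), 2), SUM(grade), COUNT(*).
  AR120: ids {9, 34, 38} → ROUND(AVG(grade), 2)=87, SUM(grade)=261, COUNT(*)=3
  BI210: ids {11} → ROUND(AVG(grade), 2)=82, SUM(grade)=82, COUNT(*)=1
  HI100: ids {2, 16, 28, 31} → ROUND(AVG(grade), 2)=77.75, SUM(grade)=311, COUNT(*)=4
  PH150: ids {5, 14, 21, 33, 35} → ROUND(AVG(grade), 2)=68, SUM(grade)=204, COUNT(*)=5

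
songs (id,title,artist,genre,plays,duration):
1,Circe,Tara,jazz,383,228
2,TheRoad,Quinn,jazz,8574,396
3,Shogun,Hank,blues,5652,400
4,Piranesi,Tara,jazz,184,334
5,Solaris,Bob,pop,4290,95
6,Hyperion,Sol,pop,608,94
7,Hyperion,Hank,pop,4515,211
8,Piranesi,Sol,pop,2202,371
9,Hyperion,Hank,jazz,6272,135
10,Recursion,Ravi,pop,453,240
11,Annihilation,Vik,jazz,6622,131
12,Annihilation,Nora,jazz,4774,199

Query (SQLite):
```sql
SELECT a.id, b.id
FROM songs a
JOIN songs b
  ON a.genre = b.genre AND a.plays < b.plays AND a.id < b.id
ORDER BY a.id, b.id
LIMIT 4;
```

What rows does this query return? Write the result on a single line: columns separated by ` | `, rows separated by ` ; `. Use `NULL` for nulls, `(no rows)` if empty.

1 | 2 ; 1 | 9 ; 1 | 11 ; 1 | 12

Pairs (a,b) with same genre, a.plays < b.plays, a.id < b.id.
genre groups: blues:{3} jazz:{1,2,4,9,11,12} pop:{5,6,7,8,10}
Ordered by (a.id, b.id); first 4.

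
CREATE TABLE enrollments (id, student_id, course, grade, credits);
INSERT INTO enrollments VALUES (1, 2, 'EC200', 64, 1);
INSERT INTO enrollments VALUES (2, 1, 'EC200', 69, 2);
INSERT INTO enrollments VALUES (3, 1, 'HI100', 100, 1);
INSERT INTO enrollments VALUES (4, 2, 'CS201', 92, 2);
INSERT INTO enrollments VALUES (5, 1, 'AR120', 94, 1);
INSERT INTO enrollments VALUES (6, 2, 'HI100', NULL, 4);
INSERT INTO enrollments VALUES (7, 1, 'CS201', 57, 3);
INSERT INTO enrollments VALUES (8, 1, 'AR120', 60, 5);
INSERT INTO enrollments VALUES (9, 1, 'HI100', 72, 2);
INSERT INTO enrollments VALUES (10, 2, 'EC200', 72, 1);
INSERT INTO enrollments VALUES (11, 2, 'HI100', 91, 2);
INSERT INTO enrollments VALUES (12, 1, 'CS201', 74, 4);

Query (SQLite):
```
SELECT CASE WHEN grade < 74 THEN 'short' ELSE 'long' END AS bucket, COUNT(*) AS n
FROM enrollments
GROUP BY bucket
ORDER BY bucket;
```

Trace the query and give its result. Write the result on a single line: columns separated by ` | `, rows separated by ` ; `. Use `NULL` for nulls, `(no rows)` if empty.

Bucket rows by grade < 74 → 'short' else 'long'; count each bucket.
NULL < 74 is unknown, so NULL grade falls into ELSE → 'long'.

long | 6 ; short | 6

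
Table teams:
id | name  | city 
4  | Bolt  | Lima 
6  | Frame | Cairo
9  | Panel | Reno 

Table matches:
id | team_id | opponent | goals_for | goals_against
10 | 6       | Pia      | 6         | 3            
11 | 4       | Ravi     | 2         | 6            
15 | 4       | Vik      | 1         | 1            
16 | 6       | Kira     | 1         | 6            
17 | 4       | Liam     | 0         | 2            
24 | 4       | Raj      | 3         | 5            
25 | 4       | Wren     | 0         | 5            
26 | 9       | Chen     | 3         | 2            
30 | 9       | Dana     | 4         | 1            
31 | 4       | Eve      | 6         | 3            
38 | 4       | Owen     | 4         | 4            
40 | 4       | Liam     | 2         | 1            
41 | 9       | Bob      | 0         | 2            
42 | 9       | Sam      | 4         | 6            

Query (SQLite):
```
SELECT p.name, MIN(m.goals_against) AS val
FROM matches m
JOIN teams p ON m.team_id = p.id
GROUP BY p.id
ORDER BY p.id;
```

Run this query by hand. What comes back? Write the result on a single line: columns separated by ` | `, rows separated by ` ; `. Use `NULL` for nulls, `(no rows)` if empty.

Join each matches row to its teams via team_id.
Group joined rows by teams.id; compute MIN(m.goals_against) per group.
  4: ids {11, 15, 17, 24, 25, 31, 38, 40} → MIN(m.goals_against)=1
  6: ids {10, 16} → MIN(m.goals_against)=3
  9: ids {26, 30, 41, 42} → MIN(m.goals_against)=1

Bolt | 1 ; Frame | 3 ; Panel | 1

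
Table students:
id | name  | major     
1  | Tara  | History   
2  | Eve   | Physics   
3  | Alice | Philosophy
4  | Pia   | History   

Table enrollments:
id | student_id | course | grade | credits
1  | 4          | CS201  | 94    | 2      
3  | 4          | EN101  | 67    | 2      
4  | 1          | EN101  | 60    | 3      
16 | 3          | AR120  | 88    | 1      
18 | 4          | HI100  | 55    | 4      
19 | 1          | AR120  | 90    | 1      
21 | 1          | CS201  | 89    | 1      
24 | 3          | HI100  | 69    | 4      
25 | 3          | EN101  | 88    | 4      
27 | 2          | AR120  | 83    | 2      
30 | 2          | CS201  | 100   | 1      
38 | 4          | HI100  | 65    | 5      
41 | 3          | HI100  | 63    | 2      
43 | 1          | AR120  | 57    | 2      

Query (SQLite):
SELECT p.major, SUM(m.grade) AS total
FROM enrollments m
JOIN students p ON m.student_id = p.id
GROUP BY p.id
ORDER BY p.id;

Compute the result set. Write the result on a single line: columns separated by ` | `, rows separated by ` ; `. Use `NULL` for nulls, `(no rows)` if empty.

History | 296 ; Physics | 183 ; Philosophy | 308 ; History | 281

Join each enrollments row to its students via student_id.
Group joined rows by students.id; compute SUM(m.grade) per group.
  1: ids {4, 19, 21, 43} → SUM(m.grade)=296
  2: ids {27, 30} → SUM(m.grade)=183
  3: ids {16, 24, 25, 41} → SUM(m.grade)=308
  4: ids {1, 3, 18, 38} → SUM(m.grade)=281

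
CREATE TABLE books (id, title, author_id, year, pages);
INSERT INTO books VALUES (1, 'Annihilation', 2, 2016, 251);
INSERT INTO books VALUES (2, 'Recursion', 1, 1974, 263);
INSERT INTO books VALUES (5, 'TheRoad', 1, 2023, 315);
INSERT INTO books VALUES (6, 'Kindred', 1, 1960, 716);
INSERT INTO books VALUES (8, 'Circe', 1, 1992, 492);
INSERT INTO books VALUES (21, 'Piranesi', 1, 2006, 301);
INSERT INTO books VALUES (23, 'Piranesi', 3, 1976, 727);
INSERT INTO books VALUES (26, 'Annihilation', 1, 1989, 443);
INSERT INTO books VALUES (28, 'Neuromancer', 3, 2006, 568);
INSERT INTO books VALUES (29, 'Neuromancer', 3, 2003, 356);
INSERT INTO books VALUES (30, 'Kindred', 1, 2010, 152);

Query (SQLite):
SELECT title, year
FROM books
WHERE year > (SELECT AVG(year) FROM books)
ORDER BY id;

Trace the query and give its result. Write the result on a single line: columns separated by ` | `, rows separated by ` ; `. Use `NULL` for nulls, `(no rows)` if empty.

Annihilation | 2016 ; TheRoad | 2023 ; Piranesi | 2006 ; Neuromancer | 2006 ; Neuromancer | 2003 ; Kindred | 2010

Scalar subquery: AVG(year) over all books rows = 1995.909091 (≈; comparison uses full precision).
Keep rows where year > that value.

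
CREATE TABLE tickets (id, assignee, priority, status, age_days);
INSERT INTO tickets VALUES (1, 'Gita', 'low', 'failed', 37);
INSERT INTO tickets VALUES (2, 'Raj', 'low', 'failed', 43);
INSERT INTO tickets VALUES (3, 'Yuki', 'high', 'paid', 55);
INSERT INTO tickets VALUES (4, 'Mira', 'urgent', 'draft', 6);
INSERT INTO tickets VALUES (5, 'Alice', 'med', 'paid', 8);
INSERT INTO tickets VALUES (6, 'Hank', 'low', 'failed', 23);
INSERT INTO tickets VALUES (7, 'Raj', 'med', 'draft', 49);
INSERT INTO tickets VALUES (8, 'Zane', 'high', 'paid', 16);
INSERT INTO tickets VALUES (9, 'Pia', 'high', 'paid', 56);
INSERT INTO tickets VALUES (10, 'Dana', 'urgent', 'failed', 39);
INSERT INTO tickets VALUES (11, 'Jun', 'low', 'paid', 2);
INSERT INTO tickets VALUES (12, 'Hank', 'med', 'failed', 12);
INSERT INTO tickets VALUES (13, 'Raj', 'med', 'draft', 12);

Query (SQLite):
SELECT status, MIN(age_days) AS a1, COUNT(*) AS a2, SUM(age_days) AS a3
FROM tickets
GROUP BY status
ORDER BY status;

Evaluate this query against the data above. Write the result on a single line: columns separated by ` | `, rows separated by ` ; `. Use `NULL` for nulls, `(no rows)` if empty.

Group tickets by status.
Per group compute: MIN(age_days), COUNT(*), SUM(age_days).
  draft: ids {4, 7, 13} → MIN(age_days)=6, COUNT(*)=3, SUM(age_days)=67
  failed: ids {1, 2, 6, 10, 12} → MIN(age_days)=12, COUNT(*)=5, SUM(age_days)=154
  paid: ids {3, 5, 8, 9, 11} → MIN(age_days)=2, COUNT(*)=5, SUM(age_days)=137

draft | 6 | 3 | 67 ; failed | 12 | 5 | 154 ; paid | 2 | 5 | 137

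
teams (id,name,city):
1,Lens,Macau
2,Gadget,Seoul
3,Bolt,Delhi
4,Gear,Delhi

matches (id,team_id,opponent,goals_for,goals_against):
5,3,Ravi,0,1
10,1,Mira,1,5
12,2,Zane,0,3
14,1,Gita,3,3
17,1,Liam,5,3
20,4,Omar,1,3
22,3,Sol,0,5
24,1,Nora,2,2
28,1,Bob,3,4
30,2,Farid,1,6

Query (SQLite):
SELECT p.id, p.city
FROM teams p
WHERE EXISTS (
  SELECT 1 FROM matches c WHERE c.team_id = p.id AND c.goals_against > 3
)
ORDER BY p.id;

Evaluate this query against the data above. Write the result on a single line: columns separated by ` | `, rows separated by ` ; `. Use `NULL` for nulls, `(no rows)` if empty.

1 | Macau ; 2 | Seoul ; 3 | Delhi

For each teams row, check whether any matches with matching team_id has goals_against > 3.
Keep rows where that is true.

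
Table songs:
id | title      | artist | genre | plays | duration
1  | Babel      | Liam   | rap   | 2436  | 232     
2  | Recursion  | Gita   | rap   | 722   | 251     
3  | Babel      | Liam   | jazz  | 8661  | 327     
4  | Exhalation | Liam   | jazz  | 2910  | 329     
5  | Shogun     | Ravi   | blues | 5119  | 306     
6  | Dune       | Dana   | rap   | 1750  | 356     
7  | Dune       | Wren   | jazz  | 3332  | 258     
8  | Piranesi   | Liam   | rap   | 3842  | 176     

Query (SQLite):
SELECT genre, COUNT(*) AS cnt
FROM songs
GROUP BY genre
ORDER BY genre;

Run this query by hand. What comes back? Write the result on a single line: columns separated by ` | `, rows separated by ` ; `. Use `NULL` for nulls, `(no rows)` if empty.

blues | 1 ; jazz | 3 ; rap | 4

Partition songs by genre; compute COUNT(*) within each group.
  blues: ids {5} → COUNT(*)=1
  jazz: ids {3, 4, 7} → COUNT(*)=3
  rap: ids {1, 2, 6, 8} → COUNT(*)=4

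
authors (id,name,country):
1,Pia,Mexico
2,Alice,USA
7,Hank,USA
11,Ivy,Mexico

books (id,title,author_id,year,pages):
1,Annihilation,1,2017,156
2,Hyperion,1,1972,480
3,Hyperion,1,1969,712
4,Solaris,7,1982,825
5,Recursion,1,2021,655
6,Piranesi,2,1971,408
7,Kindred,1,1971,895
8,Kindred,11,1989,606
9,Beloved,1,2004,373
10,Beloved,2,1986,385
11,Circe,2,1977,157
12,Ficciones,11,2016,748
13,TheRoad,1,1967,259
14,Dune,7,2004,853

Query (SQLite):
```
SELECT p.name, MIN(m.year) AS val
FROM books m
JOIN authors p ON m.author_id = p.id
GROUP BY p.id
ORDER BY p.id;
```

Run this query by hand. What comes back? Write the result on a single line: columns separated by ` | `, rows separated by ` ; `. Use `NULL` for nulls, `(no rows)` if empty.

Join each books row to its authors via author_id.
Group joined rows by authors.id; compute MIN(m.year) per group.
  1: ids {1, 2, 3, 5, 7, 9, 13} → MIN(m.year)=1967
  2: ids {6, 10, 11} → MIN(m.year)=1971
  7: ids {4, 14} → MIN(m.year)=1982
  11: ids {8, 12} → MIN(m.year)=1989

Pia | 1967 ; Alice | 1971 ; Hank | 1982 ; Ivy | 1989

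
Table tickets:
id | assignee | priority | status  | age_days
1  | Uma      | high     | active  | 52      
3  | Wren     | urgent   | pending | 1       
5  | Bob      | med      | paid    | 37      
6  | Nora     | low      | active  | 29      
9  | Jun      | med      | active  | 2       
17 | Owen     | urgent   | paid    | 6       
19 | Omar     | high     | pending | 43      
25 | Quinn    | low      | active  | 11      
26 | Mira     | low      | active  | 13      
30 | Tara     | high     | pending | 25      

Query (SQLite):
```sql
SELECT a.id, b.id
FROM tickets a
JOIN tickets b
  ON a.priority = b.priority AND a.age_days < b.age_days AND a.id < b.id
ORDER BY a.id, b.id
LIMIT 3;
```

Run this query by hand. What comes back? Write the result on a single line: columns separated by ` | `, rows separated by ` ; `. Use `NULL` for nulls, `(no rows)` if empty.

3 | 17 ; 25 | 26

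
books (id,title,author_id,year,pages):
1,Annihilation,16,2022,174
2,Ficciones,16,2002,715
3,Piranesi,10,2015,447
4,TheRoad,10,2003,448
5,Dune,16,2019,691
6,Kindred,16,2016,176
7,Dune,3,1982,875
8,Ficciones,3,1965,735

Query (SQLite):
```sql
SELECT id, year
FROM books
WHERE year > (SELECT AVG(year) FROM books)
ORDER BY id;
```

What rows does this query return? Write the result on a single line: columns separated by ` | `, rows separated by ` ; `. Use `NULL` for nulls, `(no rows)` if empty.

Scalar subquery: AVG(year) over all books rows = 2003.0.
Keep rows where year > that value.

1 | 2022 ; 3 | 2015 ; 5 | 2019 ; 6 | 2016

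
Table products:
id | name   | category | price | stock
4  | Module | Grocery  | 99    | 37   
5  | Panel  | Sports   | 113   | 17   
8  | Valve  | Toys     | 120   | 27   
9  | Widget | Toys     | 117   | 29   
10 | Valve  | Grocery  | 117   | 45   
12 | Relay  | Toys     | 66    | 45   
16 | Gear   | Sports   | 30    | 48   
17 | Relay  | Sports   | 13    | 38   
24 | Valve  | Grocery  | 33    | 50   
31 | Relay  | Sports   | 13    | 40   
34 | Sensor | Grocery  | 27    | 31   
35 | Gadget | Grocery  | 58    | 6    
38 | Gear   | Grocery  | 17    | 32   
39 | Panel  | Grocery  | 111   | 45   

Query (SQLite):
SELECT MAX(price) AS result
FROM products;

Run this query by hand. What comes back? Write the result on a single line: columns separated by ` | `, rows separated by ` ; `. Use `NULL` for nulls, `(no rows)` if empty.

120

All price values: [99, 113, 120, 117, 117, 66, 30, 13, 33, 13, 27, 58, 17, 111].
MAX of non-NULL values = 120.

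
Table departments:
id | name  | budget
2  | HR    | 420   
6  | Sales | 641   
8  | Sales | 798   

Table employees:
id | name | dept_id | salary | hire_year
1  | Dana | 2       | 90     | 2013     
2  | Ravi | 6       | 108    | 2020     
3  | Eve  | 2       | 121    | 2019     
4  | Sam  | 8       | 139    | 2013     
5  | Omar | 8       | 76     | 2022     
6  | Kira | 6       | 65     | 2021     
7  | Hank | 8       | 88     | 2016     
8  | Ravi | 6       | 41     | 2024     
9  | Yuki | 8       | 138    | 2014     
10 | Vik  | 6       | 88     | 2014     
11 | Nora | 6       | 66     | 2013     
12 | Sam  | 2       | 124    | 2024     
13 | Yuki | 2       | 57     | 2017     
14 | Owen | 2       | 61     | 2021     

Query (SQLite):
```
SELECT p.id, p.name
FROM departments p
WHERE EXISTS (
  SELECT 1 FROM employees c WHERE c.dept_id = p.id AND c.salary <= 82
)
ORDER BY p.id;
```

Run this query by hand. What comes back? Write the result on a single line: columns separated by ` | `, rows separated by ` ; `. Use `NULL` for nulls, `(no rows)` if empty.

2 | HR ; 6 | Sales ; 8 | Sales

For each departments row, check whether any employees with matching dept_id has salary <= 82.
Keep rows where that is true.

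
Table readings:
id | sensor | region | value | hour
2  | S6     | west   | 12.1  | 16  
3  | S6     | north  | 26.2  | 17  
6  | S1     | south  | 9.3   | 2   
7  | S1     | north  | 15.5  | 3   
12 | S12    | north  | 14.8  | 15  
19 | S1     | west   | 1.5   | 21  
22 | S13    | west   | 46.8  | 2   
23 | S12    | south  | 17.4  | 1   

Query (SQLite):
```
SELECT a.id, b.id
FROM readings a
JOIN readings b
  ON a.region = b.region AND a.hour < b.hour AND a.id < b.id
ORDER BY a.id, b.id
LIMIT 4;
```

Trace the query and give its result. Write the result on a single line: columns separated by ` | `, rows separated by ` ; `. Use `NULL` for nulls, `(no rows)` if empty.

Pairs (a,b) with same region, a.hour < b.hour, a.id < b.id.
region groups: north:{3,7,12} south:{6,23} west:{2,19,22}
Ordered by (a.id, b.id); first 4.

2 | 19 ; 7 | 12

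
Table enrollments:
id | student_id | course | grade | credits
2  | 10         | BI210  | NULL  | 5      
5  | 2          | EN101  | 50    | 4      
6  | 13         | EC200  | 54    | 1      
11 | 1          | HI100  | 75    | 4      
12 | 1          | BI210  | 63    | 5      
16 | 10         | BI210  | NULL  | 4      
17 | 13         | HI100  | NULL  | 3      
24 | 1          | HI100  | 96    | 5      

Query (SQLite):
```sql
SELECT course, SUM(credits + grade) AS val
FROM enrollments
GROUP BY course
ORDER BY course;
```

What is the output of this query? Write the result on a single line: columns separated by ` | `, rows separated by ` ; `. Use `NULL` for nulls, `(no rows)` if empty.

BI210 | 68 ; EC200 | 55 ; EN101 | 54 ; HI100 | 180

For each row compute credits + grade.
Group by course; take SUM of the expression per group.
  BI210: ids {2, 12, 16} → SUM(credits + grade)=68
  EC200: ids {6} → SUM(credits + grade)=55
  EN101: ids {5} → SUM(credits + grade)=54
  HI100: ids {11, 17, 24} → SUM(credits + grade)=180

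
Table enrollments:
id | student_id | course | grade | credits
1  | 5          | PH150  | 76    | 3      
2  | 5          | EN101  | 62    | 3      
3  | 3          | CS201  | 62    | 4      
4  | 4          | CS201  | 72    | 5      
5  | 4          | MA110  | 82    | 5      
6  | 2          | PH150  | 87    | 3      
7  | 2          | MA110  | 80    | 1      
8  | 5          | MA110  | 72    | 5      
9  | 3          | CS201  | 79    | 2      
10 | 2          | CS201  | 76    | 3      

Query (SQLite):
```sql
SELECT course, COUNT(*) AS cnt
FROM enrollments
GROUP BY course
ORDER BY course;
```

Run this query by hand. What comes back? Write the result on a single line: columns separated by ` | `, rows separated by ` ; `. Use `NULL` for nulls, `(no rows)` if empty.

CS201 | 4 ; EN101 | 1 ; MA110 | 3 ; PH150 | 2

Partition enrollments by course; compute COUNT(*) within each group.
  CS201: ids {3, 4, 9, 10} → COUNT(*)=4
  EN101: ids {2} → COUNT(*)=1
  MA110: ids {5, 7, 8} → COUNT(*)=3
  PH150: ids {1, 6} → COUNT(*)=2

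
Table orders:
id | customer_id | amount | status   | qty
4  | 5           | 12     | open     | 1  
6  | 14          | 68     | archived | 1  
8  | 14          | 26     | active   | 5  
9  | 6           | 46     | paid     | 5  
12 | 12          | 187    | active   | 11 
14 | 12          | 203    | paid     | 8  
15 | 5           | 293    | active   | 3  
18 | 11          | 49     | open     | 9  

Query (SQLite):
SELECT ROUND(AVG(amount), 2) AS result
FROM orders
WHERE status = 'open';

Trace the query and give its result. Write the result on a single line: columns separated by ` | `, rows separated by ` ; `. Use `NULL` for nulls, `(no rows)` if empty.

30.5

Rows where status='open' → amount values: [12, 49].
AVG = 61 / 2 (rounded to 2 dp).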